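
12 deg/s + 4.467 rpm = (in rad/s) 0.6772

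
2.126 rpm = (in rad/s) 0.2226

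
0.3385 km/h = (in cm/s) 9.403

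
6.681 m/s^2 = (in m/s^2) 6.681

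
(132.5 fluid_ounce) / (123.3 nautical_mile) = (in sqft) 1.847e-07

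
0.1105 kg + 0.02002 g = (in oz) 3.898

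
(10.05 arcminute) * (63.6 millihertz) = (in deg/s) 0.01065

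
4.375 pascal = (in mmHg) 0.03282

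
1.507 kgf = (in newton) 14.78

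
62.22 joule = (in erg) 6.222e+08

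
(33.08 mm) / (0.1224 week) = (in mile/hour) 9.996e-07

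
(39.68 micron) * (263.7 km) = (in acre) 0.002586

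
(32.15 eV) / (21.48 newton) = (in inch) 9.441e-18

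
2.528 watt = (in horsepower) 0.00339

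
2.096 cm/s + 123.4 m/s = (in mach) 0.3625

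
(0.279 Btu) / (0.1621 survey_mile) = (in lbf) 0.2537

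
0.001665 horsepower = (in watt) 1.242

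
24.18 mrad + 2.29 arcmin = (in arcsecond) 5125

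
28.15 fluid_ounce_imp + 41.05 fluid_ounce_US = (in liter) 2.014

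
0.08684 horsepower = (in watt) 64.76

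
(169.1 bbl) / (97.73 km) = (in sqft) 0.002961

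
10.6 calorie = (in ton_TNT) 1.06e-08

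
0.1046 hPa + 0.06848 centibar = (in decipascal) 789.4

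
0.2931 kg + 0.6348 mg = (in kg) 0.2931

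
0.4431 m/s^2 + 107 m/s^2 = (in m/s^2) 107.4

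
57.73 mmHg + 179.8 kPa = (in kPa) 187.5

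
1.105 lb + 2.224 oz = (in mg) 5.643e+05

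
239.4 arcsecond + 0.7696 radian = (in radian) 0.7708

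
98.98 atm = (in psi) 1455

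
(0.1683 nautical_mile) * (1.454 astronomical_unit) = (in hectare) 6.78e+09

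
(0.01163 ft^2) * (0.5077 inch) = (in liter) 0.01393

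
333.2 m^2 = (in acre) 0.08234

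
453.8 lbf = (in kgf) 205.8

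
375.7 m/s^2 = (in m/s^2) 375.7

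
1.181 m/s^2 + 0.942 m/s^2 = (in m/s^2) 2.123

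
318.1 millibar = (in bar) 0.3181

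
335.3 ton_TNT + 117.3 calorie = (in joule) 1.403e+12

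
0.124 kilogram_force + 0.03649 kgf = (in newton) 1.574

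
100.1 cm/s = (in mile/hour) 2.239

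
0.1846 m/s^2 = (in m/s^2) 0.1846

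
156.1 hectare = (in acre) 385.7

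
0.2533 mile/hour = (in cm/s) 11.32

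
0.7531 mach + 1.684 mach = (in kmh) 2987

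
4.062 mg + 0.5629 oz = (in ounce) 0.563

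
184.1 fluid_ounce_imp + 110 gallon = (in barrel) 2.652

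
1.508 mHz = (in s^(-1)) 0.001508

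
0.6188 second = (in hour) 0.0001719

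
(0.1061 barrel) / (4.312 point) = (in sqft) 119.4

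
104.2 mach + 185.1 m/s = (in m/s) 3.567e+04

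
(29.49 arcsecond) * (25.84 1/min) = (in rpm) 0.000588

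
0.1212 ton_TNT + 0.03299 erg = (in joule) 5.071e+08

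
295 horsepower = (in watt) 2.2e+05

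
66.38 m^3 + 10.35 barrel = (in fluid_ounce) 2.3e+06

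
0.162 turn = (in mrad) 1018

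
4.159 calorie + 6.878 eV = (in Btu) 0.01649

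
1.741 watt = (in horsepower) 0.002335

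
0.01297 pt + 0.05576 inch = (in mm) 1.421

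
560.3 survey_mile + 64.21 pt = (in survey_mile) 560.3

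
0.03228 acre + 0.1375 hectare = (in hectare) 0.1506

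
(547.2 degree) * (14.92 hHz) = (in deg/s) 8.164e+05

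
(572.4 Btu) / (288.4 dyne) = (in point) 5.936e+11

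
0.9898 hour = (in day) 0.04124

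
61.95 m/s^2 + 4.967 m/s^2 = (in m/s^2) 66.92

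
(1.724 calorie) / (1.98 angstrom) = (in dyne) 3.643e+15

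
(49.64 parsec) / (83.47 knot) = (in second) 3.567e+16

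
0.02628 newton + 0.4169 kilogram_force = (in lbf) 0.925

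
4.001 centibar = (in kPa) 4.001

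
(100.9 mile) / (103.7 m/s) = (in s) 1566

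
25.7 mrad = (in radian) 0.0257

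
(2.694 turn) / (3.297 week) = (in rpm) 8.106e-05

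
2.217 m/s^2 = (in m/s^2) 2.217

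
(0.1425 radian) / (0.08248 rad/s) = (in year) 5.478e-08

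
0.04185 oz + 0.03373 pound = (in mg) 1.649e+04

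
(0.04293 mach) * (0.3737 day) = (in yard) 5.162e+05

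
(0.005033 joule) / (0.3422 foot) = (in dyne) 4825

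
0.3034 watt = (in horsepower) 0.0004069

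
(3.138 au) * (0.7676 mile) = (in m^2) 5.799e+14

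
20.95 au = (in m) 3.134e+12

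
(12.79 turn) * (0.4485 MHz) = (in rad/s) 3.604e+07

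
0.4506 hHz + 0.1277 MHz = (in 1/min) 7.665e+06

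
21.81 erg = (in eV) 1.361e+13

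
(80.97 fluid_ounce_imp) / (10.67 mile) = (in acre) 3.311e-11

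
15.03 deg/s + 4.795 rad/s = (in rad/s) 5.057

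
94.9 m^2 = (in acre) 0.02345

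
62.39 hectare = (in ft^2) 6.716e+06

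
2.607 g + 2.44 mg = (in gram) 2.609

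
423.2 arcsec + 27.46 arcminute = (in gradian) 0.6391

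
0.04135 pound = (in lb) 0.04135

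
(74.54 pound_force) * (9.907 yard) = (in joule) 3004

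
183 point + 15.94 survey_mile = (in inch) 1.01e+06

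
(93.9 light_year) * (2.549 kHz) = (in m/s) 2.264e+21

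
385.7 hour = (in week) 2.296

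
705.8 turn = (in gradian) 2.823e+05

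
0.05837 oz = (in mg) 1655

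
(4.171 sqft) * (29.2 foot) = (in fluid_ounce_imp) 1.214e+05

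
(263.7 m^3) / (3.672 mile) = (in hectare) 4.462e-06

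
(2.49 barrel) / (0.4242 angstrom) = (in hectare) 9.332e+05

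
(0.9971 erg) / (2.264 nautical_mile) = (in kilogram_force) 2.425e-12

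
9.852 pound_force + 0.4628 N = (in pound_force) 9.956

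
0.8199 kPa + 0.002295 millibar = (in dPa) 8201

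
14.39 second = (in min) 0.2398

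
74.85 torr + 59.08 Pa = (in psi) 1.456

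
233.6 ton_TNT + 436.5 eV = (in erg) 9.774e+18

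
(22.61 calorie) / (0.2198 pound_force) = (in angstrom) 9.676e+11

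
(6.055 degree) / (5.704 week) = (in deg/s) 1.755e-06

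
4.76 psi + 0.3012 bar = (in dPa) 6.294e+05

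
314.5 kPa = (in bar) 3.145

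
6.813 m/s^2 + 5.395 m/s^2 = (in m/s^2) 12.21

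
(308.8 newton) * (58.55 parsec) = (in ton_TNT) 1.333e+11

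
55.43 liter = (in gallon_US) 14.64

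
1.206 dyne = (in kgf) 1.23e-06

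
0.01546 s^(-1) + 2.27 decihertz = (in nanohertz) 2.425e+08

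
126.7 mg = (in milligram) 126.7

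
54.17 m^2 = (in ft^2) 583.1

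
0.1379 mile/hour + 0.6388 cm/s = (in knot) 0.1322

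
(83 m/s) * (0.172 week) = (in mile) 5365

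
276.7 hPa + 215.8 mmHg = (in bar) 0.5644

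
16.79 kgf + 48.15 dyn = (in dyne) 1.647e+07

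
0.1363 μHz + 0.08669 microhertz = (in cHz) 2.23e-05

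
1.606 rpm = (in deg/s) 9.636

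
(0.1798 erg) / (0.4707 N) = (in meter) 3.82e-08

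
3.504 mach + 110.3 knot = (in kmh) 4499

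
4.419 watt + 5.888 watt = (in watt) 10.31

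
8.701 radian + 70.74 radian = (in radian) 79.44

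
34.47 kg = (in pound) 75.99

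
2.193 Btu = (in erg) 2.314e+10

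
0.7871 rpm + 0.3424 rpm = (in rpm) 1.129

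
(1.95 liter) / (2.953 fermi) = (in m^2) 6.603e+11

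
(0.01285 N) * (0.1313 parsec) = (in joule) 5.206e+13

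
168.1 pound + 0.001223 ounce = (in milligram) 7.625e+07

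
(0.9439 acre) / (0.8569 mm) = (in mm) 4.458e+09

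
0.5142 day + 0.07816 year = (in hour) 697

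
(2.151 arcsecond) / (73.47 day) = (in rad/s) 1.643e-12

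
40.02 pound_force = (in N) 178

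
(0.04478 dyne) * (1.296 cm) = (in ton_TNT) 1.387e-18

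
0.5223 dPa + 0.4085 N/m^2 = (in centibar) 0.0004607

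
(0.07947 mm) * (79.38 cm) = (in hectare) 6.308e-09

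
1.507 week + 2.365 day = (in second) 1.116e+06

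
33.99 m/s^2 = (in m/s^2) 33.99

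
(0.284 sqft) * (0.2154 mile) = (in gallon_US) 2416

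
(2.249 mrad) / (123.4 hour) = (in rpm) 4.834e-08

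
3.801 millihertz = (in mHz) 3.801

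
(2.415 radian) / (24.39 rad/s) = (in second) 0.09902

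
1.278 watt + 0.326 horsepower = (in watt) 244.4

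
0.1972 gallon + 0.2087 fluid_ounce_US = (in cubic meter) 0.0007527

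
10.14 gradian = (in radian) 0.1593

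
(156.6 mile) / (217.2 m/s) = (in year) 3.679e-05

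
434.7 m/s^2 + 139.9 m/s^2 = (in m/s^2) 574.6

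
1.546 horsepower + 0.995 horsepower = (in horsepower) 2.541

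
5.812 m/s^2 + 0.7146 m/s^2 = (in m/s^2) 6.527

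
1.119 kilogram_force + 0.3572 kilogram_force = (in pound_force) 3.254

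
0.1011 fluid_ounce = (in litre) 0.00299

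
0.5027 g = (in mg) 502.7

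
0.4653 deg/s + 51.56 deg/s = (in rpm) 8.671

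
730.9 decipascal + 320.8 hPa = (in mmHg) 241.2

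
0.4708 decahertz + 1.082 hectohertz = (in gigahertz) 1.129e-07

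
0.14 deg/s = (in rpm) 0.02333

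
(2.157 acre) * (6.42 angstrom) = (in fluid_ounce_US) 0.1895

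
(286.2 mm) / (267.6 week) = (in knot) 3.437e-09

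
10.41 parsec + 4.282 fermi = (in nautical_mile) 1.734e+14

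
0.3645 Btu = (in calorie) 91.91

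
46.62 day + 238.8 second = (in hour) 1119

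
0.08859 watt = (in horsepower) 0.0001188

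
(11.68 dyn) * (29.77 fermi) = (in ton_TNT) 8.311e-28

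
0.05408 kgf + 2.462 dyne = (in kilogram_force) 0.05408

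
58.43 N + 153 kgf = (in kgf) 159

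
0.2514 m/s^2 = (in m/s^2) 0.2514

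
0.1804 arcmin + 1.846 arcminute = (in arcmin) 2.026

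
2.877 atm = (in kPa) 291.5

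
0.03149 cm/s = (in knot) 0.0006121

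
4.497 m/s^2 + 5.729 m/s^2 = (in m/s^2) 10.23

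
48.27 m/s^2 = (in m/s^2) 48.27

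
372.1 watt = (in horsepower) 0.499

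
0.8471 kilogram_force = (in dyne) 8.307e+05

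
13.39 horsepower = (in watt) 9985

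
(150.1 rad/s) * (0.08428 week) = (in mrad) 7.651e+09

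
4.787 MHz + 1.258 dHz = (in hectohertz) 4.787e+04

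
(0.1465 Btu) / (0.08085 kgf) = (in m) 194.9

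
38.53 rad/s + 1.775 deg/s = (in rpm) 368.2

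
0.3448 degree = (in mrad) 6.018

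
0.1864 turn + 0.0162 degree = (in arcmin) 4027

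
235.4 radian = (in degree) 1.349e+04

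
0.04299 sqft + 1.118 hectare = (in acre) 2.763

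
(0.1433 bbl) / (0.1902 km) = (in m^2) 0.0001198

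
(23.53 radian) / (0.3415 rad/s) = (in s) 68.9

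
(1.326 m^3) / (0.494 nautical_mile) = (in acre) 3.581e-07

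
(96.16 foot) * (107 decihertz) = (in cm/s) 3.136e+04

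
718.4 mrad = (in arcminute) 2470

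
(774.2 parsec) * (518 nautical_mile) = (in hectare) 2.292e+21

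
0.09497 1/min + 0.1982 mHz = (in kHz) 1.781e-06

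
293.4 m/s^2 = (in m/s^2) 293.4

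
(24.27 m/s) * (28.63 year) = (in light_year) 2.316e-06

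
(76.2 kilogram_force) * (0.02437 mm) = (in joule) 0.01821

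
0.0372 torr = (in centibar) 0.00496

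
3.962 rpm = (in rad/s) 0.4149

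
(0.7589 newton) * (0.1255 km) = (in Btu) 0.09027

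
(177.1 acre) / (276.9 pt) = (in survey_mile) 4559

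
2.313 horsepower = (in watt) 1725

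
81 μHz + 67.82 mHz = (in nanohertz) 6.79e+07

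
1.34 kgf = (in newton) 13.14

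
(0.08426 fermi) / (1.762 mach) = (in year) 4.453e-27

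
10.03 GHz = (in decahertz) 1.003e+09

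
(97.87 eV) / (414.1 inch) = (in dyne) 1.491e-13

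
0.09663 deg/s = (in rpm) 0.01611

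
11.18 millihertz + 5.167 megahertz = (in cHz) 5.167e+08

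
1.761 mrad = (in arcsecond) 363.2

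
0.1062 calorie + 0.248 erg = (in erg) 4.443e+06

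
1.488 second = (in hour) 0.0004133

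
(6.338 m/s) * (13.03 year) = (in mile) 1.618e+06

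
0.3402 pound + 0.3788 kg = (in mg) 5.331e+05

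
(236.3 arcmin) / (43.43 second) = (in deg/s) 0.09068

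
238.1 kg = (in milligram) 2.381e+08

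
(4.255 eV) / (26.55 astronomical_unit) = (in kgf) 1.75e-32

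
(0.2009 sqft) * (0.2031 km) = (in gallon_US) 1001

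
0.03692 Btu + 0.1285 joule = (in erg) 3.908e+08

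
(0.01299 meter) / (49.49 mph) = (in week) 9.708e-10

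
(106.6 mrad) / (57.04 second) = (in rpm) 0.01785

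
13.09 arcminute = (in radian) 0.003808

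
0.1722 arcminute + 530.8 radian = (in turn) 84.48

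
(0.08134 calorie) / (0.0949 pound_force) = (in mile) 0.0005009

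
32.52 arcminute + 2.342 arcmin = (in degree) 0.581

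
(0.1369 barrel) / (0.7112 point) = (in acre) 0.02144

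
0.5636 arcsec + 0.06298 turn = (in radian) 0.3957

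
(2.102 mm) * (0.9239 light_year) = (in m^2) 1.837e+13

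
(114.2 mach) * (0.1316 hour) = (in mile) 1.145e+04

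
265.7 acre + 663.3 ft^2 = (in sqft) 1.157e+07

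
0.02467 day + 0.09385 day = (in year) 0.0003247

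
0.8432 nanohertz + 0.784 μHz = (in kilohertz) 7.848e-10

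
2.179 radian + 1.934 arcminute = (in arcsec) 4.496e+05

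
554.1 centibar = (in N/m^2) 5.541e+05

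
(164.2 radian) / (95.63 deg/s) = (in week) 0.0001627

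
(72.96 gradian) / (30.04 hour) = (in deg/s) 0.0006072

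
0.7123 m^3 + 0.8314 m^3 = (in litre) 1544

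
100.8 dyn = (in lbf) 0.0002266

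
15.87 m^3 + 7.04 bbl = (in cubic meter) 16.99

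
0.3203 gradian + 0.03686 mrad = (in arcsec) 1045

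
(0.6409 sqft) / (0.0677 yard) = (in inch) 37.87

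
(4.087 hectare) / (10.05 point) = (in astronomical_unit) 7.706e-05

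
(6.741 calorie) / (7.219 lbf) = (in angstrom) 8.783e+09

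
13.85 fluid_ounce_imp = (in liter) 0.3935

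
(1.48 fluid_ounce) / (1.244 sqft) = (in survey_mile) 2.353e-07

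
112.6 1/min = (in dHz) 18.77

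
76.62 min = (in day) 0.05321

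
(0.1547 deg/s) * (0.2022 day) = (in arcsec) 9.729e+06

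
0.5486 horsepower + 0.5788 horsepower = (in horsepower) 1.127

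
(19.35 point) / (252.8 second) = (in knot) 5.249e-05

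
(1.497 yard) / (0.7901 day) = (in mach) 5.889e-08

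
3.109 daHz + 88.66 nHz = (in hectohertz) 0.3109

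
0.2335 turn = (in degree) 84.06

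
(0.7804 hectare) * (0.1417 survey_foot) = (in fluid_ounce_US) 1.14e+07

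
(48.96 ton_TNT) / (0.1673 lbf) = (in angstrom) 2.753e+21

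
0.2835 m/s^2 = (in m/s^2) 0.2835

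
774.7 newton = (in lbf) 174.2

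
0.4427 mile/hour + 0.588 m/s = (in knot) 1.528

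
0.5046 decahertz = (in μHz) 5.046e+06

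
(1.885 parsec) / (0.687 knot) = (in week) 2.721e+11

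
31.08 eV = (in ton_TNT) 1.19e-27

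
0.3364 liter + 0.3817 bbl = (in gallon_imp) 13.42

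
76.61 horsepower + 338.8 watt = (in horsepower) 77.06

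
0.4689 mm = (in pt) 1.329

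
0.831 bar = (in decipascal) 8.31e+05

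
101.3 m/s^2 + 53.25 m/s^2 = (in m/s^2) 154.6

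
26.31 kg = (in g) 2.631e+04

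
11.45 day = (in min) 1.649e+04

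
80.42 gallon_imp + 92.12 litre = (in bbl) 2.879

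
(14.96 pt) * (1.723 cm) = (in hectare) 9.093e-09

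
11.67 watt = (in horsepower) 0.01565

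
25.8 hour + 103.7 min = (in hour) 27.53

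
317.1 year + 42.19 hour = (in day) 1.157e+05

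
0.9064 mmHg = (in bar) 0.001208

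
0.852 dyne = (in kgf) 8.688e-07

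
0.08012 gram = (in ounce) 0.002826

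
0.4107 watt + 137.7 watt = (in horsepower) 0.1852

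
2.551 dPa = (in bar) 2.551e-06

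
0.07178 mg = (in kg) 7.178e-08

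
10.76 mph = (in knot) 9.35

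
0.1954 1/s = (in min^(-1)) 11.72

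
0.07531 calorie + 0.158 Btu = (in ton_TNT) 3.992e-08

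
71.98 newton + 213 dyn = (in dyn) 7.198e+06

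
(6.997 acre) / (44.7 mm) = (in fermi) 6.335e+20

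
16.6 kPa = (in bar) 0.166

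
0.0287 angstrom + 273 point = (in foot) 0.316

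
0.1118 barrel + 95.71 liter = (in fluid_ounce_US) 3837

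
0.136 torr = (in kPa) 0.01813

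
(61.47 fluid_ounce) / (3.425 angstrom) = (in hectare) 530.8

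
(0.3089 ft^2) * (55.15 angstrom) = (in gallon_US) 4.181e-08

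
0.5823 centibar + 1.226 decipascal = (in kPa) 0.5824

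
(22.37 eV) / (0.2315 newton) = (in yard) 1.693e-17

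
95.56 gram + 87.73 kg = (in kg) 87.83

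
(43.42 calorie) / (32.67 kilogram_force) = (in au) 3.79e-12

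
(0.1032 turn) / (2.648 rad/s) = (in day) 2.834e-06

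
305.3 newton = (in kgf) 31.13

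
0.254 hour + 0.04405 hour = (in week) 0.001774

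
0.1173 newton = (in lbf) 0.02637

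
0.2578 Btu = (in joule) 272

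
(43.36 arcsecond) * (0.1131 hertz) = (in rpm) 0.000227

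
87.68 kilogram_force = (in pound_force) 193.3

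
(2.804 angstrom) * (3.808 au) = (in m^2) 159.7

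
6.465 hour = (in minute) 387.9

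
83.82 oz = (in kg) 2.376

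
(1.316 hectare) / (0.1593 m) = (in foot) 2.71e+05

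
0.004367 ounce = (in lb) 0.0002729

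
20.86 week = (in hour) 3504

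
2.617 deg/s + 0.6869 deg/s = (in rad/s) 0.05766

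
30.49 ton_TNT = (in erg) 1.276e+18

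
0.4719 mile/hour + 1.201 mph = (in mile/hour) 1.673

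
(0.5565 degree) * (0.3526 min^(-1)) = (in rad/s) 5.708e-05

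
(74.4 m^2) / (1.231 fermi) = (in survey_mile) 3.755e+13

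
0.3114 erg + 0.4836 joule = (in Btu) 0.0004584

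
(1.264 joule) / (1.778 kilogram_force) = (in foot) 0.2378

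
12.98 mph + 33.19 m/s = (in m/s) 38.99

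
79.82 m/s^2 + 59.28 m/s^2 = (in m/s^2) 139.1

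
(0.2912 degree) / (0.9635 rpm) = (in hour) 1.399e-05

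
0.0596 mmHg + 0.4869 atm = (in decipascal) 4.934e+05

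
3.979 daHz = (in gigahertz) 3.979e-08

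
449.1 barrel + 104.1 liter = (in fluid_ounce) 2.418e+06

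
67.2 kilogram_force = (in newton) 659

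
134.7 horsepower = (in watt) 1.004e+05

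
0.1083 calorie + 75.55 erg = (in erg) 4.531e+06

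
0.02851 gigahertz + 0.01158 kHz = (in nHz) 2.851e+16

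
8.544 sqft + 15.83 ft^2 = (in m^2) 2.264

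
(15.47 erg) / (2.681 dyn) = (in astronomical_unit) 3.857e-13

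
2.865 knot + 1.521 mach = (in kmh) 1870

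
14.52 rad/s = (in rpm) 138.7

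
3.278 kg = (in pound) 7.227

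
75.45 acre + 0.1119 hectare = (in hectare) 30.65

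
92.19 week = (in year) 1.768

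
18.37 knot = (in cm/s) 945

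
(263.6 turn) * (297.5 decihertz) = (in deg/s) 2.823e+06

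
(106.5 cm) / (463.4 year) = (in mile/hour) 1.63e-10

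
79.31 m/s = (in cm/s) 7931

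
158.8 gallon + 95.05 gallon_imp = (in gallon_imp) 227.3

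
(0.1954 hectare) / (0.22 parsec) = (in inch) 1.133e-11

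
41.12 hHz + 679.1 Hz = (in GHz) 4.791e-06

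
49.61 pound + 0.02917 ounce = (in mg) 2.25e+07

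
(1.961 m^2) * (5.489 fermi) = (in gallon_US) 2.844e-12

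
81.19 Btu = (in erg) 8.566e+11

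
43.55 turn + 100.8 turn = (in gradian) 5.774e+04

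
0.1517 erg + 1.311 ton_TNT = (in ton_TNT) 1.311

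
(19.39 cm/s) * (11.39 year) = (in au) 0.0004656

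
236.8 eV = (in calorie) 9.068e-18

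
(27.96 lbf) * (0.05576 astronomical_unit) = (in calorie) 2.48e+11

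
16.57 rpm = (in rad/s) 1.735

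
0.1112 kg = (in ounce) 3.922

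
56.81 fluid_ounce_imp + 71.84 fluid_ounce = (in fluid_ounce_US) 126.4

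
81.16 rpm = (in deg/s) 487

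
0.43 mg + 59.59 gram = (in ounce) 2.102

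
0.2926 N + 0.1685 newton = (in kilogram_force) 0.04702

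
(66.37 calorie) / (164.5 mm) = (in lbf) 379.5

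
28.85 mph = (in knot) 25.07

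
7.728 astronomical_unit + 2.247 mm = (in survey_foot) 3.793e+12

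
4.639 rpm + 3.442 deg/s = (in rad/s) 0.5459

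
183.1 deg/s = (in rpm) 30.52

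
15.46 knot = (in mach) 0.02336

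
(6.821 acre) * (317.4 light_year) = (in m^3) 8.289e+22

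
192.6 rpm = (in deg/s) 1156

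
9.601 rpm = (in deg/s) 57.61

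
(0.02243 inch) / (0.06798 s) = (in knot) 0.01629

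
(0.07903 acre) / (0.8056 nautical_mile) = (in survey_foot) 0.7033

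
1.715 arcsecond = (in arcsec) 1.715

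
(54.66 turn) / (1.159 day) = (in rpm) 0.03275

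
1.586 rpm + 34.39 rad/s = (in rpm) 330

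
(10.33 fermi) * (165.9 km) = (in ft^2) 1.845e-08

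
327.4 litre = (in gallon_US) 86.49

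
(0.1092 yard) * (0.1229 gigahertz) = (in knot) 2.385e+07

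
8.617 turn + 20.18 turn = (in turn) 28.8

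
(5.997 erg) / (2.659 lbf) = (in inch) 1.996e-06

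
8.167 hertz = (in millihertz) 8167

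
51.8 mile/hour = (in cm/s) 2316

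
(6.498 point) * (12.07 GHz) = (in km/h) 9.961e+07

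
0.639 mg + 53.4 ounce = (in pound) 3.338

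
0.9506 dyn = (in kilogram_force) 9.693e-07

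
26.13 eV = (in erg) 4.186e-11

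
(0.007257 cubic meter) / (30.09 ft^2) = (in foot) 0.008517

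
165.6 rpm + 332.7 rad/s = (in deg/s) 2.006e+04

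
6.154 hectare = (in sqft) 6.624e+05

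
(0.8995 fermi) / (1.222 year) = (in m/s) 2.334e-23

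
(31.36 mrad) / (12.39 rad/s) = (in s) 0.002531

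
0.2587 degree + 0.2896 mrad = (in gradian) 0.3059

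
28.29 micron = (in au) 1.891e-16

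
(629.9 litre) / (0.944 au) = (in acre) 1.102e-15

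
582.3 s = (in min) 9.705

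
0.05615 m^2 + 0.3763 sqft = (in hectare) 9.111e-06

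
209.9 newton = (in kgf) 21.4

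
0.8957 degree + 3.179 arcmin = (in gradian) 1.054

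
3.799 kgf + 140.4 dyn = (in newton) 37.26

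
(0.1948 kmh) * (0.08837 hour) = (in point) 4.88e+04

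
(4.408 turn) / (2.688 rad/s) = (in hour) 0.002862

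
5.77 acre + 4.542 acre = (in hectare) 4.173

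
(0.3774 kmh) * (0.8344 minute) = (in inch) 206.6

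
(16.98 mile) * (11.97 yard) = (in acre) 73.91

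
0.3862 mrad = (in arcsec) 79.66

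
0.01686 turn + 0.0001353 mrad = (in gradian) 6.744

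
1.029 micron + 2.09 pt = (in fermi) 7.383e+11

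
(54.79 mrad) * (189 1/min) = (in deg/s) 9.889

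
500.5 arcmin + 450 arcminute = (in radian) 0.2765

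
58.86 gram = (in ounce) 2.076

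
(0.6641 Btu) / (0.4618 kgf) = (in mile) 0.09614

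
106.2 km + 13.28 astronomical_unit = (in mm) 1.987e+15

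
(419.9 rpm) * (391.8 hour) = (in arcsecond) 1.279e+13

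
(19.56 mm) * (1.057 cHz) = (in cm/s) 0.02067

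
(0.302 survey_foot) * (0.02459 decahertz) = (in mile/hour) 0.05063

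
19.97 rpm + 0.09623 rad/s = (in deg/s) 125.3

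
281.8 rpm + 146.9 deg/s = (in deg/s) 1838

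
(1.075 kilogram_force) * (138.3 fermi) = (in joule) 1.458e-12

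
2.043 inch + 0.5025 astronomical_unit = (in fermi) 7.517e+25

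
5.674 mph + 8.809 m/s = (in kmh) 40.84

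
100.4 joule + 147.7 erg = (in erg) 1.004e+09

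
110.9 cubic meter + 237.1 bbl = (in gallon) 3.925e+04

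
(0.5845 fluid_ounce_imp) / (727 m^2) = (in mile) 1.419e-11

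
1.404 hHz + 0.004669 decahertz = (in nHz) 1.404e+11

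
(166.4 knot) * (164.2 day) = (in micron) 1.214e+15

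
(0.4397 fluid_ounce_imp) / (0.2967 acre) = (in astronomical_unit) 6.955e-20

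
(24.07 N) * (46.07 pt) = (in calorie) 0.0935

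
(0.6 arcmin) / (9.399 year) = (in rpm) 5.623e-12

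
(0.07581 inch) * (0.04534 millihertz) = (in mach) 2.564e-10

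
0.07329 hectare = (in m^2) 732.9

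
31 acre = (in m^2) 1.255e+05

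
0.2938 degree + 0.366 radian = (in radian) 0.3711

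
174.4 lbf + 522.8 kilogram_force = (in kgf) 601.9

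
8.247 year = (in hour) 7.224e+04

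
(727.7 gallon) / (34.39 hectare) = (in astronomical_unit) 5.354e-17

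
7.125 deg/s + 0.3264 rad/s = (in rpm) 4.304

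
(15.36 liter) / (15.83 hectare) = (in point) 0.000275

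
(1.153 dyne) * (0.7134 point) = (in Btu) 2.75e-12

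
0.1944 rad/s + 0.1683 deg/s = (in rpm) 1.884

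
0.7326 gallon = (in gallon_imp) 0.61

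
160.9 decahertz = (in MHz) 0.001609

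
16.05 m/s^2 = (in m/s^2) 16.05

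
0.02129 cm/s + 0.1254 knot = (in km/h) 0.233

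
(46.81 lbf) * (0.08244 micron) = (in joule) 1.717e-05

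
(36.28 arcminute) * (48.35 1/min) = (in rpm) 0.08121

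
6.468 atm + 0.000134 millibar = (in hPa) 6554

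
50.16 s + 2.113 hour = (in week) 0.01266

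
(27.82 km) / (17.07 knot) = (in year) 0.0001005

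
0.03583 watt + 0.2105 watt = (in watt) 0.2463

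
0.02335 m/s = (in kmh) 0.08406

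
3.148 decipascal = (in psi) 4.566e-05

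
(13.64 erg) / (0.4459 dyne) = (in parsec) 9.913e-18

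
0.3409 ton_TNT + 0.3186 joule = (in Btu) 1.352e+06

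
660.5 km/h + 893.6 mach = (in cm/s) 3.045e+07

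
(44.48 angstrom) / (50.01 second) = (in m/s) 8.894e-11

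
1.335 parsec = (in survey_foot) 1.351e+17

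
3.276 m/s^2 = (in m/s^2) 3.276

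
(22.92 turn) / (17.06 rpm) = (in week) 0.0001333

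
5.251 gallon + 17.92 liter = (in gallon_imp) 8.314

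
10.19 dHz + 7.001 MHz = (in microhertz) 7.001e+12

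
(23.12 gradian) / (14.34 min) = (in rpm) 0.004031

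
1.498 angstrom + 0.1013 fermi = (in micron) 0.0001498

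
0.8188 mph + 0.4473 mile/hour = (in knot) 1.1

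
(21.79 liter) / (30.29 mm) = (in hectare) 7.194e-05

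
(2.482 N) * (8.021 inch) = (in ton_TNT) 1.209e-10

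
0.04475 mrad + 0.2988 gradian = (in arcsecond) 977.3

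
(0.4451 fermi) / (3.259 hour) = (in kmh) 1.366e-19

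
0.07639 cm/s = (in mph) 0.001709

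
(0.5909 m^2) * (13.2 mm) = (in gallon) 2.061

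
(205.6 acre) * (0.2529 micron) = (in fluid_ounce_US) 7115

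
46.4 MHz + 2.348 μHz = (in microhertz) 4.64e+13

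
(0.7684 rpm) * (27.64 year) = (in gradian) 4.465e+09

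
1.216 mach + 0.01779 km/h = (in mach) 1.216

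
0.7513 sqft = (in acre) 1.725e-05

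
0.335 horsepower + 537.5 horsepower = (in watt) 4.011e+05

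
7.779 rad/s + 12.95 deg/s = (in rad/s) 8.005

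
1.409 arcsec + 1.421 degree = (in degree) 1.421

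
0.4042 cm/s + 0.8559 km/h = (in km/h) 0.8705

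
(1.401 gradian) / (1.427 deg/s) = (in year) 2.802e-08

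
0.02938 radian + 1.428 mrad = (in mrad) 30.81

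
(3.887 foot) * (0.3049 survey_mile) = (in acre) 0.1437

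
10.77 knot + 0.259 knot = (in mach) 0.01666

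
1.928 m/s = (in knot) 3.748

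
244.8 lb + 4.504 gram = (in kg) 111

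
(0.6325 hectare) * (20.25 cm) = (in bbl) 8056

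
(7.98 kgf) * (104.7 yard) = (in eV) 4.676e+22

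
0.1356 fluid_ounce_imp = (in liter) 0.003853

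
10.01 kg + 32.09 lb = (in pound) 54.16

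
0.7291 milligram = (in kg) 7.291e-07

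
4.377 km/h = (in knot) 2.363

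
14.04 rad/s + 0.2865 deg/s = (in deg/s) 804.7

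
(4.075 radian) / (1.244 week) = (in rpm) 5.172e-05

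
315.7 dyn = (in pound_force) 0.0007097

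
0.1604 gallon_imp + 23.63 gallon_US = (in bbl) 0.5672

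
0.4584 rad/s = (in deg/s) 26.26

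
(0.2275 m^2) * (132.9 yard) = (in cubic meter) 27.65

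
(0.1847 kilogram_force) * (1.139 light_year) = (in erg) 1.952e+23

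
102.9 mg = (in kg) 0.0001029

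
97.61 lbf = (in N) 434.2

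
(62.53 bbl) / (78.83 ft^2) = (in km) 0.001357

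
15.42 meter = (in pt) 4.371e+04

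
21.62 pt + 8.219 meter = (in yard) 8.997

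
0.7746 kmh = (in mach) 0.0006319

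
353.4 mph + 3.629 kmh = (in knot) 309.1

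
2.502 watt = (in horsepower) 0.003355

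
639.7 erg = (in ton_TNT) 1.529e-14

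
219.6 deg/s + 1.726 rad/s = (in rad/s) 5.559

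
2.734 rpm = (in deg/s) 16.4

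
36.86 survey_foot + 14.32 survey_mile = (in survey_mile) 14.33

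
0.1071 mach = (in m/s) 36.47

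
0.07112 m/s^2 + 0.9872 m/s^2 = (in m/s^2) 1.058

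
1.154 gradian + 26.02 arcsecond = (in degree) 1.046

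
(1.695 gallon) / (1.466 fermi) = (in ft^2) 4.711e+13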